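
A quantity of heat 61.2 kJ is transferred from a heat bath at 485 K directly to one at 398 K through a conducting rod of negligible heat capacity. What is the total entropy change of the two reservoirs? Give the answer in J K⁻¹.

ΔS_hot = −Q/T_H = −61200/485 = -126.2 J/K and ΔS_cold = +Q/T_C = 61200/398 = 153.8 J/K.
ΔS_total = -126.2 + 153.8 = 27.6 J/K, positive as the second law requires.

ΔS_total = 27.6 J/K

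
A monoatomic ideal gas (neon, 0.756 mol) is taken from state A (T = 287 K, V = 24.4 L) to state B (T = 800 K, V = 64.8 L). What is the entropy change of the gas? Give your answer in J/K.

Entropy is a state function: ΔS = nC_V ln(T₂/T₁) + nR ln(V₂/V₁), with C_V = 3R/2 = 12.47 J mol⁻¹ K⁻¹ for a monoatomic ideal gas.
ΔS = 0.756 × [12.47 × ln(800/287) + 8.314 × ln(64.8/24.4)] = 15.8 J/K.

ΔS = 15.8 J/K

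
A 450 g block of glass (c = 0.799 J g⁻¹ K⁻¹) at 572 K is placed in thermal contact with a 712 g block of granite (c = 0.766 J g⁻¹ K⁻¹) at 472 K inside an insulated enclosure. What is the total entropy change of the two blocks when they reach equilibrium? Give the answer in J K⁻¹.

Energy balance: T_f = (m₁c₁T₁ + m₂c₂T₂)/(m₁c₁ + m₂c₂) = 511.73 K.
ΔS₁ = m₁c₁ ln(T_f/T₁) = 359.55 × ln(511.73/572) = -40.03 J/K.
ΔS₂ = m₂c₂ ln(T_f/T₂) = 545.392 × ln(511.73/472) = 44.08 J/K.
ΔS_total = -40.03 + 44.08 = 4.05 J/K.

ΔS_total = 4.05 J/K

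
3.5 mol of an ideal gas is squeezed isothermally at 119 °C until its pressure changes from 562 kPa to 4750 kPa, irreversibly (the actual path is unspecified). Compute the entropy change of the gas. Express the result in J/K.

Entropy is a state function, so ΔS_gas depends only on the end states.
For an isothermal ideal gas ΔS_gas = nR ln(P₁/P₂) = 3.5 × 8.314 × ln(562/4750) = -62.1 J/K.

ΔS_gas = -62.1 J/K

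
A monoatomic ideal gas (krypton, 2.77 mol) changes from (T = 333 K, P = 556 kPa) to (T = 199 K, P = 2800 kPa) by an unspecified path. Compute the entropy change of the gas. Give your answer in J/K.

ΔS = -66.9 J/K

ΔS = nC_p ln(T₂/T₁) − nR ln(P₂/P₁), with C_p = 5R/2 = 20.79 J mol⁻¹ K⁻¹ for a monoatomic ideal gas.
ΔS = 2.77 × [20.79 × ln(199/333) − 8.314 × ln(2800/556)] = -66.9 J/K.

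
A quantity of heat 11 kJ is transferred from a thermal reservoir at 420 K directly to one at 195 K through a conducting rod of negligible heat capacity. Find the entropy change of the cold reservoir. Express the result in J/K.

The cold reservoir gains heat Q, so ΔS_cold = +Q/T_C = 11000/195 = 56.4 J/K.

ΔS_cold = 56.4 J/K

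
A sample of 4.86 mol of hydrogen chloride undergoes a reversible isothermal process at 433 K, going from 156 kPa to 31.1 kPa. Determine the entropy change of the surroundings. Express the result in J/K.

For an isothermal ideal gas ΔS_gas = nR ln(P₁/P₂) = 4.86 × 8.314 × ln(156/31.1) = 65.2 J/K.
The process is reversible, so ΔS_surr = −ΔS_gas = -65.2 J/K and ΔS_universe = 0.

ΔS_surr = -65.2 J/K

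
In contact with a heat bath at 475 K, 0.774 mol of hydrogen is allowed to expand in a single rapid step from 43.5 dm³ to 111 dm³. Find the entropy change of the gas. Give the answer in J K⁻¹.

Entropy is a state function, so ΔS_gas depends only on the end states.
For an isothermal ideal gas ΔS_gas = nR ln(V₂/V₁) = 0.774 × 8.314 × ln(111/43.5) = 6.03 J/K.

ΔS_gas = 6.03 J/K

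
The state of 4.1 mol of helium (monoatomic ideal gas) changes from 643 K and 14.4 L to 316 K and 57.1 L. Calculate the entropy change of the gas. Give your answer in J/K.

ΔS = 10.6 J/K

Entropy is a state function: ΔS = nC_V ln(T₂/T₁) + nR ln(V₂/V₁), with C_V = 3R/2 = 12.47 J mol⁻¹ K⁻¹ for a monoatomic ideal gas.
ΔS = 4.1 × [12.47 × ln(316/643) + 8.314 × ln(57.1/14.4)] = 10.6 J/K.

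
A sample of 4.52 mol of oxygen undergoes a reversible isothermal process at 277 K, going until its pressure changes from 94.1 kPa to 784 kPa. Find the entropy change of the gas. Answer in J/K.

ΔS_gas = -79.7 J/K

For an isothermal ideal gas ΔS_gas = nR ln(P₁/P₂) = 4.52 × 8.314 × ln(94.1/784) = -79.7 J/K.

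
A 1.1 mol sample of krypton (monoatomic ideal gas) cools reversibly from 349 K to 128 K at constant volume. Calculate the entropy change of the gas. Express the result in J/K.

ΔS = -13.8 J/K

At constant volume, ΔS = nC_V ln(T₂/T₁) with C_V = 3R/2 = 12.47 J mol⁻¹ K⁻¹.
ΔS = 1.1 × 12.47 × ln(128/349) = -13.8 J/K.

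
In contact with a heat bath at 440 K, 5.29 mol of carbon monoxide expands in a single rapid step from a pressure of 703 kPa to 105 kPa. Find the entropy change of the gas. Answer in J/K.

ΔS_gas = 83.6 J/K

Entropy is a state function, so ΔS_gas depends only on the end states.
For an isothermal ideal gas ΔS_gas = nR ln(P₁/P₂) = 5.29 × 8.314 × ln(703/105) = 83.6 J/K.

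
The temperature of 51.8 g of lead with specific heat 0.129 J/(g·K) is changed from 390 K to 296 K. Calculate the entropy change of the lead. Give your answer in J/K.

ΔS = -1.84 J/K

ΔS = ∫dQ_rev/T = m c ln(T₂/T₁) = 51.8 × 0.129 × ln(296/390) = -1.84 J/K.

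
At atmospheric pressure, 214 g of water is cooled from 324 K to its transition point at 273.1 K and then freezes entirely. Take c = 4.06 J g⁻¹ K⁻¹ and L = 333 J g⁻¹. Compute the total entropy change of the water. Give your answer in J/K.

ΔS = -409 J/K

Cooling step: ΔS₁ = m c ln(T_tr/T_i) = 214 × 4.06 × ln(273.1/324) = -148.5 J/K.
Phase change: ΔS₂ = −mL/T_tr = −214 × 333 / 273.1 = -260.9 J/K.
ΔS_total = (-148.5) + (-260.9) = -409 J/K.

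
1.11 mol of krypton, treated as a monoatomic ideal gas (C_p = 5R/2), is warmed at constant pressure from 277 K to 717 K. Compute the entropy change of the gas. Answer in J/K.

At constant pressure, ΔS = nC_p ln(T₂/T₁) with C_p = 5R/2 = 20.79 J mol⁻¹ K⁻¹.
ΔS = 1.11 × 20.79 × ln(717/277) = 21.9 J/K.

ΔS = 21.9 J/K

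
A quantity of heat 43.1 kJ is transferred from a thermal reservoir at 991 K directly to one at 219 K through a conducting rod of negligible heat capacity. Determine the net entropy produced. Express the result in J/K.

ΔS_total = 153 J/K

ΔS_hot = −Q/T_H = −43100/991 = -43.49 J/K and ΔS_cold = +Q/T_C = 43100/219 = 196.8 J/K.
ΔS_total = -43.49 + 196.8 = 153 J/K, positive as the second law requires.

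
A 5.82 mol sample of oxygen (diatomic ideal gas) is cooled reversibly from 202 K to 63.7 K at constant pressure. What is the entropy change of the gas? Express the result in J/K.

At constant pressure, ΔS = nC_p ln(T₂/T₁) with C_p = 7R/2 = 29.1 J mol⁻¹ K⁻¹.
ΔS = 5.82 × 29.1 × ln(63.7/202) = -195 J/K.

ΔS = -195 J/K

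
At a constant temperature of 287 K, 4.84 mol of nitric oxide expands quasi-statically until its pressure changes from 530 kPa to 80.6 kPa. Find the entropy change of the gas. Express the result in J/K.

For an isothermal ideal gas ΔS_gas = nR ln(P₁/P₂) = 4.84 × 8.314 × ln(530/80.6) = 75.8 J/K.

ΔS_gas = 75.8 J/K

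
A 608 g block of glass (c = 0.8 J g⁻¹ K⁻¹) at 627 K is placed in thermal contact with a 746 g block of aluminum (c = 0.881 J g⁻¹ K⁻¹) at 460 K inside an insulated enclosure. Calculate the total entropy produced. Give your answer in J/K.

ΔS_total = 13.6 J/K

Energy balance: T_f = (m₁c₁T₁ + m₂c₂T₂)/(m₁c₁ + m₂c₂) = 531.03 K.
ΔS₁ = m₁c₁ ln(T_f/T₁) = 486.4 × ln(531.03/627) = -80.81 J/K.
ΔS₂ = m₂c₂ ln(T_f/T₂) = 657.226 × ln(531.03/460) = 94.37 J/K.
ΔS_total = -80.81 + 94.37 = 13.6 J/K.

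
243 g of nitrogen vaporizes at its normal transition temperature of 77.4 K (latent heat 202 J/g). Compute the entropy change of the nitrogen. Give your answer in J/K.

ΔS = 634 J/K

Heat absorbed by the substance: Q = mL = 243 × 202 = 49086 J.
At constant T, ΔS = Q_rev/T = 49086 / 77.4 = 634 J/K.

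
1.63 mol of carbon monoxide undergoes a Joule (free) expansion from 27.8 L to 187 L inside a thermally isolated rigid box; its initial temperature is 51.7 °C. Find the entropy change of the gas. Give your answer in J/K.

ΔS_gas = 25.8 J/K

For an ideal gas in free expansion Q = 0 and W = 0, so T is unchanged.
Entropy is a state function; using a reversible isothermal path, ΔS_gas = nR ln(V₂/V₁) = 1.63 × 8.314 × ln(187/27.8) = 25.8 J/K.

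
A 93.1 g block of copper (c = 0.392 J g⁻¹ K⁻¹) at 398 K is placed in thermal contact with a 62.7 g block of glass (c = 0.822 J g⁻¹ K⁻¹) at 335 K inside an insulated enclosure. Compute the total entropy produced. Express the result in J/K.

Energy balance: T_f = (m₁c₁T₁ + m₂c₂T₂)/(m₁c₁ + m₂c₂) = 361.12 K.
ΔS₁ = m₁c₁ ln(T_f/T₁) = 36.4952 × ln(361.12/398) = -3.549 J/K.
ΔS₂ = m₂c₂ ln(T_f/T₂) = 51.5394 × ln(361.12/335) = 3.869 J/K.
ΔS_total = -3.549 + 3.869 = 0.32 J/K.

ΔS_total = 0.32 J/K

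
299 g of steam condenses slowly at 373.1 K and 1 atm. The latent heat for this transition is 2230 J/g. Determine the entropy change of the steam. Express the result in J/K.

Heat released by the substance: Q = −mL = −299 × 2230 = −666770 J.
At constant T, ΔS = Q_rev/T = −666770 / 373.1 = -1790 J/K.

ΔS = -1790 J/K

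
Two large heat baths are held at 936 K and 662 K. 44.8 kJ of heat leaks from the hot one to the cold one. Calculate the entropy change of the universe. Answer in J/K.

ΔS_hot = −Q/T_H = −44800/936 = -47.86 J/K and ΔS_cold = +Q/T_C = 44800/662 = 67.67 J/K.
ΔS_total = -47.86 + 67.67 = 19.8 J/K, positive as the second law requires.

ΔS_total = 19.8 J/K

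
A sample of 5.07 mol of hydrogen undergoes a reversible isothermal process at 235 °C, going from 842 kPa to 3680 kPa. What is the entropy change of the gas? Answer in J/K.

For an isothermal ideal gas ΔS_gas = nR ln(P₁/P₂) = 5.07 × 8.314 × ln(842/3680) = -62.2 J/K.

ΔS_gas = -62.2 J/K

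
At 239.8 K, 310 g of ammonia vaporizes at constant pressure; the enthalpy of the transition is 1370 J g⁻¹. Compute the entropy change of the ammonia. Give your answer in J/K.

Heat absorbed by the substance: Q = mL = 310 × 1370 = 424700 J.
At constant T, ΔS = Q_rev/T = 424700 / 239.8 = 1770 J/K.

ΔS = 1770 J/K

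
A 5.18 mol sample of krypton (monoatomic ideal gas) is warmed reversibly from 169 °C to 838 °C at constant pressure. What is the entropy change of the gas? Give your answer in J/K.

In kelvin: T₁ = 442.15 K, T₂ = 1111.15 K. At constant pressure, ΔS = nC_p ln(T₂/T₁) with C_p = 5R/2 = 20.79 J mol⁻¹ K⁻¹.
ΔS = 5.18 × 20.79 × ln(1111.15/442.15) = 99.2 J/K.

ΔS = 99.2 J/K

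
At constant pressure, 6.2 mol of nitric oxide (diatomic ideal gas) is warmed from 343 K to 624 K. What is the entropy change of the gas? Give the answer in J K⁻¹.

ΔS = 108 J/K

At constant pressure, ΔS = nC_p ln(T₂/T₁) with C_p = 7R/2 = 29.1 J mol⁻¹ K⁻¹.
ΔS = 6.2 × 29.1 × ln(624/343) = 108 J/K.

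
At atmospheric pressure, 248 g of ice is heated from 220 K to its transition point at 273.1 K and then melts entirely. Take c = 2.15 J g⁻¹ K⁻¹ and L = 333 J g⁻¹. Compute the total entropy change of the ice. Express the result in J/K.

ΔS = 418 J/K

Warming step: ΔS₁ = m c ln(T_tr/T_i) = 248 × 2.15 × ln(273.1/220) = 115.3 J/K.
Phase change: ΔS₂ = +mL/T_tr = 248 × 333 / 273.1 = 302.4 J/K.
ΔS_total = (115.3) + (302.4) = 418 J/K.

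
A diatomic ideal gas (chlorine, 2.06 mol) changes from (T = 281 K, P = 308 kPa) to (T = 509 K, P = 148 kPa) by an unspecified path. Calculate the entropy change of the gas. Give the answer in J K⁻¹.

ΔS = 48.2 J/K

ΔS = nC_p ln(T₂/T₁) − nR ln(P₂/P₁), with C_p = 7R/2 = 29.1 J mol⁻¹ K⁻¹ for a diatomic ideal gas.
ΔS = 2.06 × [29.1 × ln(509/281) − 8.314 × ln(148/308)] = 48.2 J/K.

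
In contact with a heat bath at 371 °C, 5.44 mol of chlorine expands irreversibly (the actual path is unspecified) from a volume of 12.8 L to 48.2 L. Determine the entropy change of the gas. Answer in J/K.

Entropy is a state function, so ΔS_gas depends only on the end states.
For an isothermal ideal gas ΔS_gas = nR ln(V₂/V₁) = 5.44 × 8.314 × ln(48.2/12.8) = 60 J/K.

ΔS_gas = 60 J/K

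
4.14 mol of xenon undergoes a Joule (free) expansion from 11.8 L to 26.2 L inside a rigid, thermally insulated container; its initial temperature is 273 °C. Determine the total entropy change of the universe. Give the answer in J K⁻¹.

For an ideal gas in free expansion Q = 0 and W = 0, so T is unchanged.
Entropy is a state function; using a reversible isothermal path, ΔS_gas = nR ln(V₂/V₁) = 4.14 × 8.314 × ln(26.2/11.8) = 27.5 J/K.
The insulated surroundings exchange no heat, so ΔS_surr = 0 and ΔS_universe = ΔS_gas.

ΔS_universe = 27.5 J/K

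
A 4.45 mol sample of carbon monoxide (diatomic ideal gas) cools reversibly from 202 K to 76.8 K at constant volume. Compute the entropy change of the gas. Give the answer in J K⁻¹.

ΔS = -89.4 J/K

At constant volume, ΔS = nC_V ln(T₂/T₁) with C_V = 5R/2 = 20.79 J mol⁻¹ K⁻¹.
ΔS = 4.45 × 20.79 × ln(76.8/202) = -89.4 J/K.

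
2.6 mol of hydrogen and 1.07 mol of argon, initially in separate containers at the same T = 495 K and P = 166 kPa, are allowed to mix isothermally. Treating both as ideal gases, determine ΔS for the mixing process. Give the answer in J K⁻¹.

Mole fractions: x_A = 2.6/3.67 = 0.708, x_B = 0.292.
ΔS_mix = −R(n_A ln x_A + n_B ln x_B) = −8.314 × (2.6 ln 0.708 + 1.07 ln 0.292) = 18.4 J/K.

ΔS_mix = 18.4 J/K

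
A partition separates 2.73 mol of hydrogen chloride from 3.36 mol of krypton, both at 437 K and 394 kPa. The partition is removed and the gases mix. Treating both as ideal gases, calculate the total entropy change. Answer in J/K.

Mole fractions: x_A = 2.73/6.09 = 0.448, x_B = 0.552.
ΔS_mix = −R(n_A ln x_A + n_B ln x_B) = −8.314 × (2.73 ln 0.448 + 3.36 ln 0.552) = 34.8 J/K.

ΔS_mix = 34.8 J/K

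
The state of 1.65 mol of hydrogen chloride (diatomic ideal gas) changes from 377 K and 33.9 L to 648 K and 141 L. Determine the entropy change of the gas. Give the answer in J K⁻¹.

Entropy is a state function: ΔS = nC_V ln(T₂/T₁) + nR ln(V₂/V₁), with C_V = 5R/2 = 20.79 J mol⁻¹ K⁻¹ for a diatomic ideal gas.
ΔS = 1.65 × [20.79 × ln(648/377) + 8.314 × ln(141/33.9)] = 38.1 J/K.

ΔS = 38.1 J/K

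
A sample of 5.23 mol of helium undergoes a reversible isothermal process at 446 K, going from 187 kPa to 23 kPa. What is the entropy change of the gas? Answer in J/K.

ΔS_gas = 91.1 J/K

For an isothermal ideal gas ΔS_gas = nR ln(P₁/P₂) = 5.23 × 8.314 × ln(187/23) = 91.1 J/K.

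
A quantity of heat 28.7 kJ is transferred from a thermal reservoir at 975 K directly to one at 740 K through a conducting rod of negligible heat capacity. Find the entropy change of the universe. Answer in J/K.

ΔS_hot = −Q/T_H = −28700/975 = -29.436 J/K and ΔS_cold = +Q/T_C = 28700/740 = 38.784 J/K.
ΔS_total = -29.436 + 38.784 = 9.35 J/K, positive as the second law requires.

ΔS_total = 9.35 J/K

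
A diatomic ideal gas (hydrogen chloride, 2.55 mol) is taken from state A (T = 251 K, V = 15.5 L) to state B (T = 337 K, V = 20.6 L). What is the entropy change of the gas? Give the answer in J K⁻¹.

Entropy is a state function: ΔS = nC_V ln(T₂/T₁) + nR ln(V₂/V₁), with C_V = 5R/2 = 20.79 J mol⁻¹ K⁻¹ for a diatomic ideal gas.
ΔS = 2.55 × [20.79 × ln(337/251) + 8.314 × ln(20.6/15.5)] = 21.6 J/K.

ΔS = 21.6 J/K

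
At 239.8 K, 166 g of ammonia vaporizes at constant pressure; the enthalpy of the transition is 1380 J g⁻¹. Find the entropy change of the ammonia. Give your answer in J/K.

ΔS = 955 J/K

Heat absorbed by the substance: Q = mL = 166 × 1380 = 229080 J.
At constant T, ΔS = Q_rev/T = 229080 / 239.8 = 955 J/K.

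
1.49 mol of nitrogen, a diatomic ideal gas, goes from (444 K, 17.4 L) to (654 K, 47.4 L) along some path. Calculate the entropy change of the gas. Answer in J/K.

Entropy is a state function: ΔS = nC_V ln(T₂/T₁) + nR ln(V₂/V₁), with C_V = 5R/2 = 20.79 J mol⁻¹ K⁻¹ for a diatomic ideal gas.
ΔS = 1.49 × [20.79 × ln(654/444) + 8.314 × ln(47.4/17.4)] = 24.4 J/K.

ΔS = 24.4 J/K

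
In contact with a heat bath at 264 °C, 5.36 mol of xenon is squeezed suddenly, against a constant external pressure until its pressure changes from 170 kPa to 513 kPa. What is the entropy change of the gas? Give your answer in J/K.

ΔS_gas = -49.2 J/K

Entropy is a state function, so ΔS_gas depends only on the end states.
For an isothermal ideal gas ΔS_gas = nR ln(P₁/P₂) = 5.36 × 8.314 × ln(170/513) = -49.2 J/K.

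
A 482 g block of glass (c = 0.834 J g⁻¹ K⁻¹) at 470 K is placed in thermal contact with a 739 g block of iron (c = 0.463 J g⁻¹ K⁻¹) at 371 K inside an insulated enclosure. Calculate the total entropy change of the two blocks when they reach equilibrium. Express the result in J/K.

Energy balance: T_f = (m₁c₁T₁ + m₂c₂T₂)/(m₁c₁ + m₂c₂) = 424.48 K.
ΔS₁ = m₁c₁ ln(T_f/T₁) = 401.988 × ln(424.48/470) = -40.95 J/K.
ΔS₂ = m₂c₂ ln(T_f/T₂) = 342.157 × ln(424.48/371) = 46.08 J/K.
ΔS_total = -40.95 + 46.08 = 5.13 J/K.

ΔS_total = 5.13 J/K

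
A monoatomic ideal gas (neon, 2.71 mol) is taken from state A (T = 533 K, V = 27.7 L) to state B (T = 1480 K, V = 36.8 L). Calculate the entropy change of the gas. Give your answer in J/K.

ΔS = 40.9 J/K

Entropy is a state function: ΔS = nC_V ln(T₂/T₁) + nR ln(V₂/V₁), with C_V = 3R/2 = 12.47 J mol⁻¹ K⁻¹ for a monoatomic ideal gas.
ΔS = 2.71 × [12.47 × ln(1480/533) + 8.314 × ln(36.8/27.7)] = 40.9 J/K.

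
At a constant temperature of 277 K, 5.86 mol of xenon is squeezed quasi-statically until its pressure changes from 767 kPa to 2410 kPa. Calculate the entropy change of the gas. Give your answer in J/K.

ΔS_gas = -55.8 J/K

For an isothermal ideal gas ΔS_gas = nR ln(P₁/P₂) = 5.86 × 8.314 × ln(767/2410) = -55.8 J/K.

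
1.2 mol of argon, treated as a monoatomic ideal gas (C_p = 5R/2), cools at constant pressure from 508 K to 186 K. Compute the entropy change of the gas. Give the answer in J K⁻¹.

At constant pressure, ΔS = nC_p ln(T₂/T₁) with C_p = 5R/2 = 20.79 J mol⁻¹ K⁻¹.
ΔS = 1.2 × 20.79 × ln(186/508) = -25.1 J/K.

ΔS = -25.1 J/K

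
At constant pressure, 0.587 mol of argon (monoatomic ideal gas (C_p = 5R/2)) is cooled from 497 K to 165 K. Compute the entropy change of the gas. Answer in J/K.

ΔS = -13.5 J/K

At constant pressure, ΔS = nC_p ln(T₂/T₁) with C_p = 5R/2 = 20.79 J mol⁻¹ K⁻¹.
ΔS = 0.587 × 20.79 × ln(165/497) = -13.5 J/K.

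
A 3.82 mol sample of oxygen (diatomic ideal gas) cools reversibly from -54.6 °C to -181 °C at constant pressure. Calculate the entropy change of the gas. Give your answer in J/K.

In kelvin: T₁ = 218.55 K, T₂ = 92.15 K. At constant pressure, ΔS = nC_p ln(T₂/T₁) with C_p = 7R/2 = 29.1 J mol⁻¹ K⁻¹.
ΔS = 3.82 × 29.1 × ln(92.15/218.55) = -96 J/K.

ΔS = -96 J/K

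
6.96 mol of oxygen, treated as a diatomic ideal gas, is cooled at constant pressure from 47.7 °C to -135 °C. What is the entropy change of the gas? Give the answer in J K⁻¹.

In kelvin: T₁ = 320.85 K, T₂ = 138.15 K. At constant pressure, ΔS = nC_p ln(T₂/T₁) with C_p = 7R/2 = 29.1 J mol⁻¹ K⁻¹.
ΔS = 6.96 × 29.1 × ln(138.15/320.85) = -171 J/K.

ΔS = -171 J/K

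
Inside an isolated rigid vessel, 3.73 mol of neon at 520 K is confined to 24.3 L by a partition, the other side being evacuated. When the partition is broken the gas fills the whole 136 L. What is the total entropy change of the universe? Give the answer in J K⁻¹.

For an ideal gas in free expansion Q = 0 and W = 0, so T is unchanged.
Entropy is a state function; using a reversible isothermal path, ΔS_gas = nR ln(V₂/V₁) = 3.73 × 8.314 × ln(136/24.3) = 53.4 J/K.
The insulated surroundings exchange no heat, so ΔS_surr = 0 and ΔS_universe = ΔS_gas.

ΔS_universe = 53.4 J/K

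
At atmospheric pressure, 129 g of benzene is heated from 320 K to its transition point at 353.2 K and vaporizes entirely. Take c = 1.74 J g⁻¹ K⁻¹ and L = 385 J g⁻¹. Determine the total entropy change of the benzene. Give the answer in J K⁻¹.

ΔS = 163 J/K

Warming step: ΔS₁ = m c ln(T_tr/T_i) = 129 × 1.74 × ln(353.2/320) = 22.16 J/K.
Phase change: ΔS₂ = +mL/T_tr = 129 × 385 / 353.2 = 140.6 J/K.
ΔS_total = (22.16) + (140.6) = 163 J/K.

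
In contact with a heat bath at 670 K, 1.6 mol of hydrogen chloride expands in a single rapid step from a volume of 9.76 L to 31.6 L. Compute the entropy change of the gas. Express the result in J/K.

ΔS_gas = 15.6 J/K

Entropy is a state function, so ΔS_gas depends only on the end states.
For an isothermal ideal gas ΔS_gas = nR ln(V₂/V₁) = 1.6 × 8.314 × ln(31.6/9.76) = 15.6 J/K.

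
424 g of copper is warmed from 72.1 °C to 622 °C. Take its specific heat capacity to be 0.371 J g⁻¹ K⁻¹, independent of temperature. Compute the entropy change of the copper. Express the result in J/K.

ΔS = 150 J/K

In kelvin: T₁ = 345.25 K, T₂ = 895.15 K. ΔS = ∫dQ_rev/T = m c ln(T₂/T₁) = 424 × 0.371 × ln(895.15/345.25) = 150 J/K.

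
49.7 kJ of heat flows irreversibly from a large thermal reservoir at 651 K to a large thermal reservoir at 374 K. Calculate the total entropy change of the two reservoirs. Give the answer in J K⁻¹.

ΔS_hot = −Q/T_H = −49700/651 = -76.344 J/K and ΔS_cold = +Q/T_C = 49700/374 = 132.89 J/K.
ΔS_total = -76.344 + 132.89 = 56.5 J/K, positive as the second law requires.

ΔS_total = 56.5 J/K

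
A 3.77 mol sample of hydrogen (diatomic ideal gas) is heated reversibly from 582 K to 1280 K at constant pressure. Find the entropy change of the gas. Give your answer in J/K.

At constant pressure, ΔS = nC_p ln(T₂/T₁) with C_p = 7R/2 = 29.1 J mol⁻¹ K⁻¹.
ΔS = 3.77 × 29.1 × ln(1280/582) = 86.5 J/K.

ΔS = 86.5 J/K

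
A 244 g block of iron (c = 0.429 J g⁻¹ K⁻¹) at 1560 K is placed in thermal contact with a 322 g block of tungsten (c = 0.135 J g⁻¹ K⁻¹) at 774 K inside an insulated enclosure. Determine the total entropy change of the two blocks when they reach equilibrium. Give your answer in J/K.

Energy balance: T_f = (m₁c₁T₁ + m₂c₂T₂)/(m₁c₁ + m₂c₂) = 1329.4 K.
ΔS₁ = m₁c₁ ln(T_f/T₁) = 104.676 × ln(1329.4/1560) = -16.746 J/K.
ΔS₂ = m₂c₂ ln(T_f/T₂) = 43.47 × ln(1329.4/774) = 23.512 J/K.
ΔS_total = -16.746 + 23.512 = 6.77 J/K.

ΔS_total = 6.77 J/K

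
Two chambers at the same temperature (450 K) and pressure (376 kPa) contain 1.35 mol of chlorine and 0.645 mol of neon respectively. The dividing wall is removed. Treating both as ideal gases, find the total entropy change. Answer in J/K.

Mole fractions: x_A = 1.35/2 = 0.677, x_B = 0.323.
ΔS_mix = −R(n_A ln x_A + n_B ln x_B) = −8.314 × (1.35 ln 0.677 + 0.645 ln 0.323) = 10.4 J/K.

ΔS_mix = 10.4 J/K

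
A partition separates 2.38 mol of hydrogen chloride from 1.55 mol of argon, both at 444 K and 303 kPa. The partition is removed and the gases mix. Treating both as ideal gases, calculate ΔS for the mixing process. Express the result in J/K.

ΔS_mix = 21.9 J/K

Mole fractions: x_A = 2.38/3.93 = 0.606, x_B = 0.394.
ΔS_mix = −R(n_A ln x_A + n_B ln x_B) = −8.314 × (2.38 ln 0.606 + 1.55 ln 0.394) = 21.9 J/K.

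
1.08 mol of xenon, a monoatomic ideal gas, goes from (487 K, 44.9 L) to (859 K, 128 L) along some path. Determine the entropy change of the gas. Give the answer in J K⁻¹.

ΔS = 17 J/K

Entropy is a state function: ΔS = nC_V ln(T₂/T₁) + nR ln(V₂/V₁), with C_V = 3R/2 = 12.47 J mol⁻¹ K⁻¹ for a monoatomic ideal gas.
ΔS = 1.08 × [12.47 × ln(859/487) + 8.314 × ln(128/44.9)] = 17 J/K.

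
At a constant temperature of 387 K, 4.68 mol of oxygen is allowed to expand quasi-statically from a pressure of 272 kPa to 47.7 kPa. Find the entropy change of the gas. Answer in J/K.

For an isothermal ideal gas ΔS_gas = nR ln(P₁/P₂) = 4.68 × 8.314 × ln(272/47.7) = 67.7 J/K.

ΔS_gas = 67.7 J/K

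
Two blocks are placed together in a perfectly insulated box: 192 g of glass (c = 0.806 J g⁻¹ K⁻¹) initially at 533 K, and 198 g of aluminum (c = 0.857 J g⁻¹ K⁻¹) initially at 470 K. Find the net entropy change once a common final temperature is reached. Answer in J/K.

Energy balance: T_f = (m₁c₁T₁ + m₂c₂T₂)/(m₁c₁ + m₂c₂) = 500.05 K.
ΔS₁ = m₁c₁ ln(T_f/T₁) = 154.752 × ln(500.05/533) = -9.8752 J/K.
ΔS₂ = m₂c₂ ln(T_f/T₂) = 169.686 × ln(500.05/470) = 10.516 J/K.
ΔS_total = -9.8752 + 10.516 = 0.641 J/K.

ΔS_total = 0.641 J/K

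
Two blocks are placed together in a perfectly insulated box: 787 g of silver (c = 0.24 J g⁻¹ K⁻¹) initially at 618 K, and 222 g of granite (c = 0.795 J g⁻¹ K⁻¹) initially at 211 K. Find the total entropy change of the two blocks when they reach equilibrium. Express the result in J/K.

Energy balance: T_f = (m₁c₁T₁ + m₂c₂T₂)/(m₁c₁ + m₂c₂) = 421.4 K.
ΔS₁ = m₁c₁ ln(T_f/T₁) = 188.88 × ln(421.4/618) = -72.32 J/K.
ΔS₂ = m₂c₂ ln(T_f/T₂) = 176.49 × ln(421.4/211) = 122.1 J/K.
ΔS_total = -72.32 + 122.1 = 49.8 J/K.

ΔS_total = 49.8 J/K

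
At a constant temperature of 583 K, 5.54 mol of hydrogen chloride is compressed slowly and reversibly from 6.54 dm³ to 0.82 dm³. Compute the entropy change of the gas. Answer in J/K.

ΔS_gas = -95.6 J/K

For an isothermal ideal gas ΔS_gas = nR ln(V₂/V₁) = 5.54 × 8.314 × ln(0.82/6.54) = -95.6 J/K.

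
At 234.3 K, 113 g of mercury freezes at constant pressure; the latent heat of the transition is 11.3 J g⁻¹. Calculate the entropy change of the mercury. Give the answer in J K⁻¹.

ΔS = -5.45 J/K

Heat released by the substance: Q = −mL = −113 × 11.3 = −1276.9 J.
At constant T, ΔS = Q_rev/T = −1276.9 / 234.3 = -5.45 J/K.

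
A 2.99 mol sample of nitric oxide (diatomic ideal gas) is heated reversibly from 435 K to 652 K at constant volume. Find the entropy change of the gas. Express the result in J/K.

At constant volume, ΔS = nC_V ln(T₂/T₁) with C_V = 5R/2 = 20.79 J mol⁻¹ K⁻¹.
ΔS = 2.99 × 20.79 × ln(652/435) = 25.2 J/K.

ΔS = 25.2 J/K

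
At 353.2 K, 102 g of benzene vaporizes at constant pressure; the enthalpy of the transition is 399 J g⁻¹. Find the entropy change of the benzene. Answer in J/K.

Heat absorbed by the substance: Q = mL = 102 × 399 = 40698 J.
At constant T, ΔS = Q_rev/T = 40698 / 353.2 = 115 J/K.

ΔS = 115 J/K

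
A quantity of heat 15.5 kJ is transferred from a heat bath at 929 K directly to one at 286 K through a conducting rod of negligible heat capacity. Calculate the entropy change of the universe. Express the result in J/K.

ΔS_total = 37.5 J/K

ΔS_hot = −Q/T_H = −15500/929 = -16.68 J/K and ΔS_cold = +Q/T_C = 15500/286 = 54.2 J/K.
ΔS_total = -16.68 + 54.2 = 37.5 J/K, positive as the second law requires.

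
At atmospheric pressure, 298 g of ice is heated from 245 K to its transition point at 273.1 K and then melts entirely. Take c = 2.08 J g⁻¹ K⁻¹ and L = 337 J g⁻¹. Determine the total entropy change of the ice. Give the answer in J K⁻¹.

ΔS = 435 J/K

Warming step: ΔS₁ = m c ln(T_tr/T_i) = 298 × 2.08 × ln(273.1/245) = 67.3 J/K.
Phase change: ΔS₂ = +mL/T_tr = 298 × 337 / 273.1 = 367.7 J/K.
ΔS_total = (67.3) + (367.7) = 435 J/K.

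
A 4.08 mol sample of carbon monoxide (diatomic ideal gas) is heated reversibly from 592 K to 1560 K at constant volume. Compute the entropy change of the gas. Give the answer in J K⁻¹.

ΔS = 82.2 J/K

At constant volume, ΔS = nC_V ln(T₂/T₁) with C_V = 5R/2 = 20.79 J mol⁻¹ K⁻¹.
ΔS = 4.08 × 20.79 × ln(1560/592) = 82.2 J/K.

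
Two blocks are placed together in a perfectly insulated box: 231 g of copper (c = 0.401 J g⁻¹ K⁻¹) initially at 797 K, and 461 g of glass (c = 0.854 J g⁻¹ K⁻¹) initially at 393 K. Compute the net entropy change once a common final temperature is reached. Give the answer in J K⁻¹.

Energy balance: T_f = (m₁c₁T₁ + m₂c₂T₂)/(m₁c₁ + m₂c₂) = 469.95 K.
ΔS₁ = m₁c₁ ln(T_f/T₁) = 92.631 × ln(469.95/797) = -48.93 J/K.
ΔS₂ = m₂c₂ ln(T_f/T₂) = 393.694 × ln(469.95/393) = 70.4 J/K.
ΔS_total = -48.93 + 70.4 = 21.5 J/K.

ΔS_total = 21.5 J/K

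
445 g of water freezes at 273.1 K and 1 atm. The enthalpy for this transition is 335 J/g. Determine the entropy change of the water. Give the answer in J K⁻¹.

ΔS = -546 J/K

Heat released by the substance: Q = −mL = −445 × 335 = −149075 J.
At constant T, ΔS = Q_rev/T = −149075 / 273.1 = -546 J/K.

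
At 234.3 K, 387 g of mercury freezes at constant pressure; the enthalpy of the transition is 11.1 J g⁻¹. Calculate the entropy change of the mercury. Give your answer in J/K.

ΔS = -18.3 J/K

Heat released by the substance: Q = −mL = −387 × 11.1 = −4295.7 J.
At constant T, ΔS = Q_rev/T = −4295.7 / 234.3 = -18.3 J/K.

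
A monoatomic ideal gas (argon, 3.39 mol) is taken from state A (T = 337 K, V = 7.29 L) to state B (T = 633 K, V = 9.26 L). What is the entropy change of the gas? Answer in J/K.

ΔS = 33.4 J/K

Entropy is a state function: ΔS = nC_V ln(T₂/T₁) + nR ln(V₂/V₁), with C_V = 3R/2 = 12.47 J mol⁻¹ K⁻¹ for a monoatomic ideal gas.
ΔS = 3.39 × [12.47 × ln(633/337) + 8.314 × ln(9.26/7.29)] = 33.4 J/K.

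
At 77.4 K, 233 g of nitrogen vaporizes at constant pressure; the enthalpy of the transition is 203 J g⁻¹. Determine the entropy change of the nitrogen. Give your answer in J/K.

Heat absorbed by the substance: Q = mL = 233 × 203 = 47299 J.
At constant T, ΔS = Q_rev/T = 47299 / 77.4 = 611 J/K.

ΔS = 611 J/K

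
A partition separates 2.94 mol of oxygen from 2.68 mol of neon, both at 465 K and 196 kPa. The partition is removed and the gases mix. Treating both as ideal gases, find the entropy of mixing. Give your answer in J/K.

Mole fractions: x_A = 2.94/5.62 = 0.523, x_B = 0.477.
ΔS_mix = −R(n_A ln x_A + n_B ln x_B) = −8.314 × (2.94 ln 0.523 + 2.68 ln 0.477) = 32.3 J/K.

ΔS_mix = 32.3 J/K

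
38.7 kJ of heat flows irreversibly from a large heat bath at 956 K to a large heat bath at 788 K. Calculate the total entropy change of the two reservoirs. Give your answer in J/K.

ΔS_total = 8.63 J/K

ΔS_hot = −Q/T_H = −38700/956 = -40.48 J/K and ΔS_cold = +Q/T_C = 38700/788 = 49.11 J/K.
ΔS_total = -40.48 + 49.11 = 8.63 J/K, positive as the second law requires.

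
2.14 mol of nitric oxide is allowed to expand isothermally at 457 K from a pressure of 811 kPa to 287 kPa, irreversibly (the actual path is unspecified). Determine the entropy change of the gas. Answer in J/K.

ΔS_gas = 18.5 J/K

Entropy is a state function, so ΔS_gas depends only on the end states.
For an isothermal ideal gas ΔS_gas = nR ln(P₁/P₂) = 2.14 × 8.314 × ln(811/287) = 18.5 J/K.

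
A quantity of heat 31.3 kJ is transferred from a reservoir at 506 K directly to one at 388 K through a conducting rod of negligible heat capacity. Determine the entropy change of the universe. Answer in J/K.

ΔS_total = 18.8 J/K

ΔS_hot = −Q/T_H = −31300/506 = -61.86 J/K and ΔS_cold = +Q/T_C = 31300/388 = 80.67 J/K.
ΔS_total = -61.86 + 80.67 = 18.8 J/K, positive as the second law requires.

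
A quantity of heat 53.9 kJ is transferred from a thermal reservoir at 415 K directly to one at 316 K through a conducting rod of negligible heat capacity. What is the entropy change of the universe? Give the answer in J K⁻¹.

ΔS_total = 40.7 J/K

ΔS_hot = −Q/T_H = −53900/415 = -129.9 J/K and ΔS_cold = +Q/T_C = 53900/316 = 170.6 J/K.
ΔS_total = -129.9 + 170.6 = 40.7 J/K, positive as the second law requires.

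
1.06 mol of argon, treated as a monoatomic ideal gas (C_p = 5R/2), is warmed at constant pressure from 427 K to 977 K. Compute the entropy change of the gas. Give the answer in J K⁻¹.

ΔS = 18.2 J/K

At constant pressure, ΔS = nC_p ln(T₂/T₁) with C_p = 5R/2 = 20.79 J mol⁻¹ K⁻¹.
ΔS = 1.06 × 20.79 × ln(977/427) = 18.2 J/K.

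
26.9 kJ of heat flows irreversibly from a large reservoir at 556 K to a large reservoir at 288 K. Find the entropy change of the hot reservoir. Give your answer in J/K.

The hot reservoir loses heat Q, so ΔS_hot = −Q/T_H = −26900/556 = -48.4 J/K.

ΔS_hot = -48.4 J/K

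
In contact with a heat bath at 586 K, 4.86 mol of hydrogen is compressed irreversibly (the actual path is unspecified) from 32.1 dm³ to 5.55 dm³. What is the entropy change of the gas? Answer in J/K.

Entropy is a state function, so ΔS_gas depends only on the end states.
For an isothermal ideal gas ΔS_gas = nR ln(V₂/V₁) = 4.86 × 8.314 × ln(5.55/32.1) = -70.9 J/K.

ΔS_gas = -70.9 J/K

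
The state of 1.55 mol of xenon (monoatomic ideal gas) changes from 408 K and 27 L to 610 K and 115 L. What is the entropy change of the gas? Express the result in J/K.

ΔS = 26.4 J/K

Entropy is a state function: ΔS = nC_V ln(T₂/T₁) + nR ln(V₂/V₁), with C_V = 3R/2 = 12.47 J mol⁻¹ K⁻¹ for a monoatomic ideal gas.
ΔS = 1.55 × [12.47 × ln(610/408) + 8.314 × ln(115/27)] = 26.4 J/K.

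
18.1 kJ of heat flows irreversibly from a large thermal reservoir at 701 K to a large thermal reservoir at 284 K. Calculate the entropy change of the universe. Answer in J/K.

ΔS_total = 37.9 J/K

ΔS_hot = −Q/T_H = −18100/701 = -25.82 J/K and ΔS_cold = +Q/T_C = 18100/284 = 63.73 J/K.
ΔS_total = -25.82 + 63.73 = 37.9 J/K, positive as the second law requires.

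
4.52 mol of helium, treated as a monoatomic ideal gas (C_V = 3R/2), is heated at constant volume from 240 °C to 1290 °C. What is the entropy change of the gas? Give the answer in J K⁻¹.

In kelvin: T₁ = 513.15 K, T₂ = 1563.15 K. At constant volume, ΔS = nC_V ln(T₂/T₁) with C_V = 3R/2 = 12.47 J mol⁻¹ K⁻¹.
ΔS = 4.52 × 12.47 × ln(1563.15/513.15) = 62.8 J/K.

ΔS = 62.8 J/K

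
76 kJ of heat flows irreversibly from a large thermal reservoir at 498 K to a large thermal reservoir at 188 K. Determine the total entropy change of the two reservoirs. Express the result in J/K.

ΔS_total = 252 J/K

ΔS_hot = −Q/T_H = −76000/498 = -152.6 J/K and ΔS_cold = +Q/T_C = 76000/188 = 404.3 J/K.
ΔS_total = -152.6 + 404.3 = 252 J/K, positive as the second law requires.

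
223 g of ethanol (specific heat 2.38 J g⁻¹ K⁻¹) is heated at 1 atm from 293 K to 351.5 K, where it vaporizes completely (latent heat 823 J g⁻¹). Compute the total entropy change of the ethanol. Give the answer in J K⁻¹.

Warming step: ΔS₁ = m c ln(T_tr/T_i) = 223 × 2.38 × ln(351.5/293) = 96.61 J/K.
Phase change: ΔS₂ = +mL/T_tr = 223 × 823 / 351.5 = 522.1 J/K.
ΔS_total = (96.61) + (522.1) = 619 J/K.

ΔS = 619 J/K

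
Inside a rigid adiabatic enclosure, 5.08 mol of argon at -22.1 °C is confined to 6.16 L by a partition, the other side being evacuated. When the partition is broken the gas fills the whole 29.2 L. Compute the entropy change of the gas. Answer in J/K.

ΔS_gas = 65.7 J/K

For an ideal gas in free expansion Q = 0 and W = 0, so T is unchanged.
Entropy is a state function; using a reversible isothermal path, ΔS_gas = nR ln(V₂/V₁) = 5.08 × 8.314 × ln(29.2/6.16) = 65.7 J/K.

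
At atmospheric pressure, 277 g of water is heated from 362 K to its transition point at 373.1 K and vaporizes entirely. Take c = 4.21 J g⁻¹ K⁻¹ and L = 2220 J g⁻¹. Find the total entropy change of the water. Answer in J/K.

ΔS = 1680 J/K

Warming step: ΔS₁ = m c ln(T_tr/T_i) = 277 × 4.21 × ln(373.1/362) = 35.22 J/K.
Phase change: ΔS₂ = +mL/T_tr = 277 × 2220 / 373.1 = 1648 J/K.
ΔS_total = (35.22) + (1648) = 1680 J/K.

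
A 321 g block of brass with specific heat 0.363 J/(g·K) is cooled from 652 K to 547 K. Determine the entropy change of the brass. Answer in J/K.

ΔS = ∫dQ_rev/T = m c ln(T₂/T₁) = 321 × 0.363 × ln(547/652) = -20.5 J/K.

ΔS = -20.5 J/K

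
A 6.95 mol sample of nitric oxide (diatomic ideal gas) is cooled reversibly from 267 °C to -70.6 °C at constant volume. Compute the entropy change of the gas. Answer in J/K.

In kelvin: T₁ = 540.15 K, T₂ = 202.55 K. At constant volume, ΔS = nC_V ln(T₂/T₁) with C_V = 5R/2 = 20.79 J mol⁻¹ K⁻¹.
ΔS = 6.95 × 20.79 × ln(202.55/540.15) = -142 J/K.

ΔS = -142 J/K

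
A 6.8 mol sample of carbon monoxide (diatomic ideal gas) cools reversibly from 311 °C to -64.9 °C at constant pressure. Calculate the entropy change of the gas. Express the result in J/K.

In kelvin: T₁ = 584.15 K, T₂ = 208.25 K. At constant pressure, ΔS = nC_p ln(T₂/T₁) with C_p = 7R/2 = 29.1 J mol⁻¹ K⁻¹.
ΔS = 6.8 × 29.1 × ln(208.25/584.15) = -204 J/K.

ΔS = -204 J/K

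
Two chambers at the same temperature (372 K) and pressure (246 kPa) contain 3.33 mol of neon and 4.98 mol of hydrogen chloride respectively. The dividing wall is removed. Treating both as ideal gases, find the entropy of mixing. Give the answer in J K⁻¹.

Mole fractions: x_A = 3.33/8.31 = 0.401, x_B = 0.599.
ΔS_mix = −R(n_A ln x_A + n_B ln x_B) = −8.314 × (3.33 ln 0.401 + 4.98 ln 0.599) = 46.5 J/K.

ΔS_mix = 46.5 J/K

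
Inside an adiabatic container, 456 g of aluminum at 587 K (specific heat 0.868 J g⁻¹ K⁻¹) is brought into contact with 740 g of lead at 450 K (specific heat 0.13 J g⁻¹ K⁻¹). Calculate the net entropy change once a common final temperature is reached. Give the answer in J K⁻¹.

ΔS_total = 2.59 J/K

Energy balance: T_f = (m₁c₁T₁ + m₂c₂T₂)/(m₁c₁ + m₂c₂) = 560.21 K.
ΔS₁ = m₁c₁ ln(T_f/T₁) = 395.808 × ln(560.21/587) = -18.487 J/K.
ΔS₂ = m₂c₂ ln(T_f/T₂) = 96.2 × ln(560.21/450) = 21.074 J/K.
ΔS_total = -18.487 + 21.074 = 2.59 J/K.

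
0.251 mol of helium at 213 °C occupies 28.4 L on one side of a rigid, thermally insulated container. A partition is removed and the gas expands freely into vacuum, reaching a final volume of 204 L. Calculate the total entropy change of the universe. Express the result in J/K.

For an ideal gas in free expansion Q = 0 and W = 0, so T is unchanged.
Entropy is a state function; using a reversible isothermal path, ΔS_gas = nR ln(V₂/V₁) = 0.251 × 8.314 × ln(204/28.4) = 4.11 J/K.
The insulated surroundings exchange no heat, so ΔS_surr = 0 and ΔS_universe = ΔS_gas.

ΔS_universe = 4.11 J/K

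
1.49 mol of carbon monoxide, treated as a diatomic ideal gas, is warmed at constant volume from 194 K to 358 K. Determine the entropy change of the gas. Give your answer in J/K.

ΔS = 19 J/K

At constant volume, ΔS = nC_V ln(T₂/T₁) with C_V = 5R/2 = 20.79 J mol⁻¹ K⁻¹.
ΔS = 1.49 × 20.79 × ln(358/194) = 19 J/K.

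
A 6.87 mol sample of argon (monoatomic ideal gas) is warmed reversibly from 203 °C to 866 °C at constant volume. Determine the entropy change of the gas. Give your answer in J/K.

In kelvin: T₁ = 476.15 K, T₂ = 1139.15 K. At constant volume, ΔS = nC_V ln(T₂/T₁) with C_V = 3R/2 = 12.47 J mol⁻¹ K⁻¹.
ΔS = 6.87 × 12.47 × ln(1139.15/476.15) = 74.7 J/K.

ΔS = 74.7 J/K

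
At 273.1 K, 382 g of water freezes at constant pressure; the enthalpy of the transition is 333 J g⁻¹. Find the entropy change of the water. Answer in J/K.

Heat released by the substance: Q = −mL = −382 × 333 = −127206 J.
At constant T, ΔS = Q_rev/T = −127206 / 273.1 = -466 J/K.

ΔS = -466 J/K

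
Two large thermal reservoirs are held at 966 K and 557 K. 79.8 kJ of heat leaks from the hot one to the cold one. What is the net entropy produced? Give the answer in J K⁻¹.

ΔS_hot = −Q/T_H = −79800/966 = -82.61 J/K and ΔS_cold = +Q/T_C = 79800/557 = 143.3 J/K.
ΔS_total = -82.61 + 143.3 = 60.7 J/K, positive as the second law requires.

ΔS_total = 60.7 J/K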